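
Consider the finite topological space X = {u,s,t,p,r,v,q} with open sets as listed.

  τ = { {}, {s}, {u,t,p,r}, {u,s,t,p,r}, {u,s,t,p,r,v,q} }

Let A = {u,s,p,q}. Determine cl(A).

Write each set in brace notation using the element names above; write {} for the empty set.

{u,s,t,p,r,v,q}

cl via duality: int({t,r,v}) = {}, so X∖{} = {u,s,t,p,r,v,q}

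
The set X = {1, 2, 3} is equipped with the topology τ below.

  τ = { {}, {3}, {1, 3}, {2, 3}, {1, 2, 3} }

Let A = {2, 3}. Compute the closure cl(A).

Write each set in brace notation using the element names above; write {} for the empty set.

{1, 2, 3}

closure: X∖int(X∖A) = X∖{} = {1, 2, 3}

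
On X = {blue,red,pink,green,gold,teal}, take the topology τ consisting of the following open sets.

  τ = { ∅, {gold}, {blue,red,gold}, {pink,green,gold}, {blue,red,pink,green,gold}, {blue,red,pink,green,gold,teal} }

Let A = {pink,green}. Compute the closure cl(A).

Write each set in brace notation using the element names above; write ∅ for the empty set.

cl via duality: int({blue,red,gold,teal}) = {blue,red,gold}, so X∖{blue,red,gold} = {pink,green,teal}

{pink,green,teal}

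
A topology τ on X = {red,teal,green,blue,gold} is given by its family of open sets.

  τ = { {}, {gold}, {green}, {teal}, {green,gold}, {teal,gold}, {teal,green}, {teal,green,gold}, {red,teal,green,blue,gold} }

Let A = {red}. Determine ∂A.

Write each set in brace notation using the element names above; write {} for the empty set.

U open, U⊆A: {}. int(A) = ⋃ = {}
X∖A={teal,green,blue,gold}, int(X∖A)={teal,green,gold}, hence cl(A)={red,blue}
∂A: remove int from cl → {red,blue}

{red,blue}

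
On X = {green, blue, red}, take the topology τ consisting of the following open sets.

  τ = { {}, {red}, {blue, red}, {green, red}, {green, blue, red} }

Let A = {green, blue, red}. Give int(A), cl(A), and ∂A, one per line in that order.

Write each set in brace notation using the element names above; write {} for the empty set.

opens ⊆ A: {}, {red}, {green, red}, {blue, red}, {green, blue, red}; union → int = {green, blue, red}
complement {}; its interior {}; cl(A) = X∖{} = {green, blue, red}
boundary = {green, blue, red} ∖ {green, blue, red} = {}

int(A) = {green, blue, red}
cl(A)  = {green, blue, red}
∂A     = {}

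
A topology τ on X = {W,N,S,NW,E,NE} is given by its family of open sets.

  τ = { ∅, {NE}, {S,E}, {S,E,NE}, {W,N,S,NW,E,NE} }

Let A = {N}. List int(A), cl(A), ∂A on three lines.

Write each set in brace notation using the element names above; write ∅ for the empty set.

interior: largest open inside A is ∅ (from ∅)
cl via duality: int({W,S,NW,E,NE}) = {S,E,NE}, so X∖{S,E,NE} = {W,N,NW}
cl∖int = {W,N,NW}

int(A) = ∅
cl(A)  = {W,N,NW}
∂A     = {W,N,NW}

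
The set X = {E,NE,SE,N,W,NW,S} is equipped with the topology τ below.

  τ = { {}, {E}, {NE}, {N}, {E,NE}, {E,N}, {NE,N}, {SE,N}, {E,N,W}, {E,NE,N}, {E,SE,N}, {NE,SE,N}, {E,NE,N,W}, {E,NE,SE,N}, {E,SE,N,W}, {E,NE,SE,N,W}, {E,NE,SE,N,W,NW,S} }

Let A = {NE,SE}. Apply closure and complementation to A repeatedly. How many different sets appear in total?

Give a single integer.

X∖A={E,N,W,NW,S}, int(X∖A)={E,N,W}, hence cl(A)={NE,SE,NW,S}
Orbit (k=closure, c=complement):
  1. A     = {NE,SE}
  2. kA    = {NE,SE,NW,S}
  3. cA    = {E,N,W,NW,S}
  4. ckA   = {E,N,W}
  5. kcA   = {E,SE,N,W,NW,S}
  6. ckcA  = {NE}
  7. kckcA = {NE,NW,S}
  8. ckckcA = {E,SE,N,W}
(closed under both — stop)

8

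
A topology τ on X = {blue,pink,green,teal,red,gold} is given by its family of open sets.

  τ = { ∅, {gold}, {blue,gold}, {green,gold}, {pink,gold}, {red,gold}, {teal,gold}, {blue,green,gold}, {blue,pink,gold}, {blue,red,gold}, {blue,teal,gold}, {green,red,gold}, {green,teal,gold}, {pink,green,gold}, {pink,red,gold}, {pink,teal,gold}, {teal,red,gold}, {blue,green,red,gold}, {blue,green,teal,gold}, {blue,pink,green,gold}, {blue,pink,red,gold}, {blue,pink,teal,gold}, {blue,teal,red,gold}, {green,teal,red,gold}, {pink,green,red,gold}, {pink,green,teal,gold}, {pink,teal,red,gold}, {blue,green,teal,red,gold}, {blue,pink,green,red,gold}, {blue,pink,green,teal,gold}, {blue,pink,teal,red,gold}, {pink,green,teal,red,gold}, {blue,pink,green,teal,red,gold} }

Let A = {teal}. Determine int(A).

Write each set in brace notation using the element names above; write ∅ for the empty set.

∅

opens ⊆ A: ∅; union → int = ∅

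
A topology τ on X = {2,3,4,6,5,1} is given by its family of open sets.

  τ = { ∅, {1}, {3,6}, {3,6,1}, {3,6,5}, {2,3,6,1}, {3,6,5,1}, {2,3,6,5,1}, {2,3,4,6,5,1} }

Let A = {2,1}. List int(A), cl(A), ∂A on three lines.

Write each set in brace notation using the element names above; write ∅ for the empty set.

int(A) = {1}
cl(A)  = {2,4,1}
∂A     = {2,4}

U open, U⊆A: ∅, {1}. int(A) = ⋃ = {1}
X∖A={3,4,6,5}, int(X∖A)={3,6,5}, hence cl(A)={2,4,1}
∂A: remove int from cl → {2,4}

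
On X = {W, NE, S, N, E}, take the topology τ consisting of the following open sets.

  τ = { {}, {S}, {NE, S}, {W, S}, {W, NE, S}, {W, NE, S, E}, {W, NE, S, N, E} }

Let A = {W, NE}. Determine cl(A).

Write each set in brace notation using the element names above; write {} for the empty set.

{W, NE, N, E}

complement {S, N, E}; its interior {S}; cl(A) = X∖{S} = {W, NE, N, E}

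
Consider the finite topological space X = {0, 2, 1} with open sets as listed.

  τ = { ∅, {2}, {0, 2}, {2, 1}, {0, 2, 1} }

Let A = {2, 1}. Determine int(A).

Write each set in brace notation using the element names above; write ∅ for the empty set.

interior: largest open inside A is {2, 1} (from ∅, {2}, {2, 1})

{2, 1}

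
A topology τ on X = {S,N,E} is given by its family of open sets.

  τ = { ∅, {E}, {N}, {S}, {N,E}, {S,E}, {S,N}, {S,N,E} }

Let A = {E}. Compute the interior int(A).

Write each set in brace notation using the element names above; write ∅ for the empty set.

{E}

U open, U⊆A: ∅, {E}. int(A) = ⋃ = {E}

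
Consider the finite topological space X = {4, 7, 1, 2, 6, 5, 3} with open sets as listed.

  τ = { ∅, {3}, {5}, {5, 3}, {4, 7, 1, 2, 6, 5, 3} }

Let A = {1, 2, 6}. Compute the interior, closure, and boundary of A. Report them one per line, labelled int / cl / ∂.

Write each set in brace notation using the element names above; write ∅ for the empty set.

open subsets of A: ∅; so int(A) = ∅
closure: X∖int(X∖A) = X∖{5, 3} = {4, 7, 1, 2, 6}
∂A = {4, 7, 1, 2, 6} minus ∅ = {4, 7, 1, 2, 6}

int(A) = ∅
cl(A)  = {4, 7, 1, 2, 6}
∂A     = {4, 7, 1, 2, 6}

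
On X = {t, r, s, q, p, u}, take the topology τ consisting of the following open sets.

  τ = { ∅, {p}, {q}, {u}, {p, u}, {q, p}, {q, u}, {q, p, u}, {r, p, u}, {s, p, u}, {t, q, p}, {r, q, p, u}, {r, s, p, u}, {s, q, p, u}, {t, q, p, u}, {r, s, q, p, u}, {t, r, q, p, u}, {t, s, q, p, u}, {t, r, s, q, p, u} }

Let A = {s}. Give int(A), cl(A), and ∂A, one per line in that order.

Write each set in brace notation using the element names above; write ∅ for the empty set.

open subsets of A: ∅; so int(A) = ∅
closure: X∖int(X∖A) = X∖{t, r, q, p, u} = {s}
∂A = {s} minus ∅ = {s}

int(A) = ∅
cl(A)  = {s}
∂A     = {s}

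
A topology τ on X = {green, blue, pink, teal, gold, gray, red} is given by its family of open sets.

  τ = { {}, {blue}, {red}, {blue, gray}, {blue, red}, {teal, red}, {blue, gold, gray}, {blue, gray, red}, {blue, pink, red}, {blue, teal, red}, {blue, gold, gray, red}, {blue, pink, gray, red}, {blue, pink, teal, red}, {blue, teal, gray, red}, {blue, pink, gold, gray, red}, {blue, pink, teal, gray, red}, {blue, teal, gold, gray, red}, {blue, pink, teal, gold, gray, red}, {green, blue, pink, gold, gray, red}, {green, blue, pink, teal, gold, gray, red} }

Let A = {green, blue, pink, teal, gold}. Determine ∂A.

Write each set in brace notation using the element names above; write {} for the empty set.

U open, U⊆A: {}, {blue}. int(A) = ⋃ = {blue}
X∖A={gray, red}, int(X∖A)={red}, hence cl(A)={green, blue, pink, teal, gold, gray}
∂A: remove int from cl → {green, pink, teal, gold, gray}

{green, pink, teal, gold, gray}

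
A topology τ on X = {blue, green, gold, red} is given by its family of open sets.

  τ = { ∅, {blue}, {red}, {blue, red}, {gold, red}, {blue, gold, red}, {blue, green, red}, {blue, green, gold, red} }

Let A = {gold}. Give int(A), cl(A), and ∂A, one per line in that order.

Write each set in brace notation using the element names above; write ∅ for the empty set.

open subsets of A: ∅; so int(A) = ∅
closure: X∖int(X∖A) = X∖{blue, green, red} = {gold}
∂A = {gold} minus ∅ = {gold}

int(A) = ∅
cl(A)  = {gold}
∂A     = {gold}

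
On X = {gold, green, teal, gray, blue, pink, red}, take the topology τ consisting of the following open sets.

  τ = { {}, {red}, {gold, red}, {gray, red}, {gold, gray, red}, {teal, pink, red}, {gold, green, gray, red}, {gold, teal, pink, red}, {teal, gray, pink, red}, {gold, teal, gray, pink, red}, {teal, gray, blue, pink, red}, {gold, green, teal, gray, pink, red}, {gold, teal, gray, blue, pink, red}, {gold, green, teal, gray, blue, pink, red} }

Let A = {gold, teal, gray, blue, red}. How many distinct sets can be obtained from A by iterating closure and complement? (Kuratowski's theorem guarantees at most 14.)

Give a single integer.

6

closure: X∖int(X∖A) = X∖{} = {gold, green, teal, gray, blue, pink, red}
Let k=closure and c=complement:
  1. A     = {gold, teal, gray, blue, red}
  2. kA    = {gold, green, teal, gray, blue, pink, red}
  3. cA    = {green, pink}
  4. ckA   = {}
  5. kcA   = {green, teal, blue, pink}
  6. ckcA  = {gold, gray, red}
— saturated at 6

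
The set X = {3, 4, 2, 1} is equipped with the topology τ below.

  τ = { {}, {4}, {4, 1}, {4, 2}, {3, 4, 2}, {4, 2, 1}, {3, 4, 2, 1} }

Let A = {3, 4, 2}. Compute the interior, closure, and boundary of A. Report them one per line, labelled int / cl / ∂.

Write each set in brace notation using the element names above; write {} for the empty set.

open subsets of A: {}, {4}, {4, 2}, {3, 4, 2}; so int(A) = {3, 4, 2}
closure: X∖int(X∖A) = X∖{} = {3, 4, 2, 1}
∂A = {3, 4, 2, 1} minus {3, 4, 2} = {1}

int(A) = {3, 4, 2}
cl(A)  = {3, 4, 2, 1}
∂A     = {1}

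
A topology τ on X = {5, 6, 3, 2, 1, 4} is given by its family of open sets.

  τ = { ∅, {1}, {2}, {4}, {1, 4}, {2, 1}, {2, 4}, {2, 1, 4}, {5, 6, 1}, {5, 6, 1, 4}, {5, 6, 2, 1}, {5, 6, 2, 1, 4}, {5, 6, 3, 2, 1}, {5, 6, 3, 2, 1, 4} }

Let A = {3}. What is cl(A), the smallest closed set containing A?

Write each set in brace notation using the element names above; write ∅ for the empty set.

closure: X∖int(X∖A) = X∖{5, 6, 2, 1, 4} = {3}

{3}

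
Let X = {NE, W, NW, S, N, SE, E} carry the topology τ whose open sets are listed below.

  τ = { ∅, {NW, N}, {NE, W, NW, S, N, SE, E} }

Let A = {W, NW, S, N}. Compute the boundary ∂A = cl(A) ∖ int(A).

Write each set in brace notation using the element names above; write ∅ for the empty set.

{NE, W, S, SE, E}

open subsets of A: ∅, {NW, N}; so int(A) = {NW, N}
closure: X∖int(X∖A) = X∖∅ = {NE, W, NW, S, N, SE, E}
∂A = {NE, W, NW, S, N, SE, E} minus {NW, N} = {NE, W, S, SE, E}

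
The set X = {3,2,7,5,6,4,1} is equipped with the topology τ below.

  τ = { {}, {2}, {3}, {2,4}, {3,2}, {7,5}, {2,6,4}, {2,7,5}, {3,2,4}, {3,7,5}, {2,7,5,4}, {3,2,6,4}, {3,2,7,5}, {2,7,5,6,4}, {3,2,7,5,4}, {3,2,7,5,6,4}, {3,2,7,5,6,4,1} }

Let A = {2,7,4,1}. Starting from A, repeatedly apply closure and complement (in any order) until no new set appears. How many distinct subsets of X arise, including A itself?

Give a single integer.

X∖A={3,5,6}, int(X∖A)={3}, hence cl(A)={2,7,5,6,4,1}
Orbit (k=closure, c=complement):
  1. A     = {2,7,4,1}
  2. kA    = {2,7,5,6,4,1}
  3. cA    = {3,5,6}
  4. ckA   = {3}
  5. kcA   = {3,7,5,6,1}
  6. kckA  = {3,1}
  7. ckcA  = {2,4}
  8. ckckA = {2,7,5,6,4}
  9. kckcA = {2,6,4,1}
  10. ckckcA = {3,7,5}
  11. kckckcA = {3,7,5,1}
  12. ckckckcA = {2,6,4}
(closed under both — stop)

12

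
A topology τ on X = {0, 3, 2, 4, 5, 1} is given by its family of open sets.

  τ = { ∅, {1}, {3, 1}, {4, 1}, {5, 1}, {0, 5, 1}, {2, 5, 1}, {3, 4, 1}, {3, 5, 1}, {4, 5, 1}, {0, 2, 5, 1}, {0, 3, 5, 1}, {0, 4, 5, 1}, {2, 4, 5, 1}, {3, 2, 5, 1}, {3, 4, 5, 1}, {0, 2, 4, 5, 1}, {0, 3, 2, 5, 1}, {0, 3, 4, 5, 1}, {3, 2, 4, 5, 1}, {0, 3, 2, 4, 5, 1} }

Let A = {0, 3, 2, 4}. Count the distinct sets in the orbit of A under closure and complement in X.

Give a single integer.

4

complement {5, 1}; its interior {5, 1}; cl(A) = X∖{5, 1} = {0, 3, 2, 4}
With k = closure, c = complement:
  1. A     = {0, 3, 2, 4}
  2. cA    = {5, 1}
  3. kcA   = {0, 3, 2, 4, 5, 1}
  4. ckcA  = ∅
k, c of each give nothing new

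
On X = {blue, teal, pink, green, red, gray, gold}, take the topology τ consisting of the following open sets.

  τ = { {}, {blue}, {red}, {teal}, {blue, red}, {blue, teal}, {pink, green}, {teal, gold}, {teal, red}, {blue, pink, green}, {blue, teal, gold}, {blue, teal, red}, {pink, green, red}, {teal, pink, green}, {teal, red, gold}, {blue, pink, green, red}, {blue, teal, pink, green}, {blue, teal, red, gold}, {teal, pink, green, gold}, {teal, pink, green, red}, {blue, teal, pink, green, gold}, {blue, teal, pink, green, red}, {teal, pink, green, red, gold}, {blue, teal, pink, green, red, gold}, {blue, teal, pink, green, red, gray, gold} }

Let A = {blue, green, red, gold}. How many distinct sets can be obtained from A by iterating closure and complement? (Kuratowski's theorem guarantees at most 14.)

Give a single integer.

closure: X∖int(X∖A) = X∖{teal} = {blue, pink, green, red, gray, gold}
Let k=closure and c=complement:
  1. A     = {blue, green, red, gold}
  2. kA    = {blue, pink, green, red, gray, gold}
  3. cA    = {teal, pink, gray}
  4. ckA   = {teal}
  5. kcA   = {teal, pink, green, gray, gold}
  6. kckA  = {teal, gray, gold}
  7. ckcA  = {blue, red}
  8. ckckA = {blue, pink, green, red}
  9. kckcA = {blue, red, gray}
  10. kckckA = {blue, pink, green, red, gray}
  11. ckckcA = {teal, pink, green, gold}
  12. ckckckA = {teal, gold}
— saturated at 12

12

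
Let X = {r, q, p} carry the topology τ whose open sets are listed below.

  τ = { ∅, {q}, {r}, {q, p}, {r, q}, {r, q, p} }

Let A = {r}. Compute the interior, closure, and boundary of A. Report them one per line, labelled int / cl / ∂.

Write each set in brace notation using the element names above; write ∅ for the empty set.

int(A) = {r}
cl(A)  = {r}
∂A     = ∅

open subsets of A: ∅, {r}; so int(A) = {r}
closure: X∖int(X∖A) = X∖{q, p} = {r}
∂A = {r} minus {r} = ∅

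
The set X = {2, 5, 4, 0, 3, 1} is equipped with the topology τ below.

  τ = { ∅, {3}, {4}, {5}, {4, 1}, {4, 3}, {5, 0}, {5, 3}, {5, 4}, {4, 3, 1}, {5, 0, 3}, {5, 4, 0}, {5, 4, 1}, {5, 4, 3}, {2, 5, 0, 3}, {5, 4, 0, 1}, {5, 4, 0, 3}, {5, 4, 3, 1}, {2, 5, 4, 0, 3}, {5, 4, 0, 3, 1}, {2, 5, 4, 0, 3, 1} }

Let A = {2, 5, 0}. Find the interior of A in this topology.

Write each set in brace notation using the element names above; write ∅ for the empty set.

{5, 0}

open subsets of A: ∅, {5}, {5, 0}; so int(A) = {5, 0}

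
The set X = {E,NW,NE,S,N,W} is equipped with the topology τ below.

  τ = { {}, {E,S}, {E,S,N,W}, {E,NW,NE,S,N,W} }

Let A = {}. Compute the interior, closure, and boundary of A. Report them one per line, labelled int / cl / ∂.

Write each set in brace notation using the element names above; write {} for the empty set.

int(A) = {}
cl(A)  = {}
∂A     = {}

interior: largest open inside A is {} (from {})
cl via duality: int({E,NW,NE,S,N,W}) = {E,NW,NE,S,N,W}, so X∖{E,NW,NE,S,N,W} = {}
cl∖int = {}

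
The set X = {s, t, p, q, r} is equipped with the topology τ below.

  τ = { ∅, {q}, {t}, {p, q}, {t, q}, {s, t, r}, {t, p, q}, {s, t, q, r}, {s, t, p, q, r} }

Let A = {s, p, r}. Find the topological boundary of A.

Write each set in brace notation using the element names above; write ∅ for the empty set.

{s, p, r}

opens ⊆ A: ∅; union → int = ∅
complement {t, q}; its interior {t, q}; cl(A) = X∖{t, q} = {s, p, r}
boundary = {s, p, r} ∖ ∅ = {s, p, r}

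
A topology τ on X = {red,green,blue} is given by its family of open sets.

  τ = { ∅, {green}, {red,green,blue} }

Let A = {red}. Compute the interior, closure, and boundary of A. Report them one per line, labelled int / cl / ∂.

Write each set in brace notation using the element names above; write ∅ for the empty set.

opens ⊆ A: ∅; union → int = ∅
complement {green,blue}; its interior {green}; cl(A) = X∖{green} = {red,blue}
boundary = {red,blue} ∖ ∅ = {red,blue}

int(A) = ∅
cl(A)  = {red,blue}
∂A     = {red,blue}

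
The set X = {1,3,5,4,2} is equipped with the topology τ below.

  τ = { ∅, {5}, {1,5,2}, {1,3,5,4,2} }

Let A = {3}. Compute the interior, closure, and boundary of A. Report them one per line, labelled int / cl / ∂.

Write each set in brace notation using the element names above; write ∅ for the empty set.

opens ⊆ A: ∅; union → int = ∅
complement {1,5,4,2}; its interior {1,5,2}; cl(A) = X∖{1,5,2} = {3,4}
boundary = {3,4} ∖ ∅ = {3,4}

int(A) = ∅
cl(A)  = {3,4}
∂A     = {3,4}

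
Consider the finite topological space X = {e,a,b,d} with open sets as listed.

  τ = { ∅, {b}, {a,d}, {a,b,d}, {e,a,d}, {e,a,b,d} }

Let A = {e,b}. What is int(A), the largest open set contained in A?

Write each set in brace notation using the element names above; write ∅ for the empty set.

{b}

U open, U⊆A: ∅, {b}. int(A) = ⋃ = {b}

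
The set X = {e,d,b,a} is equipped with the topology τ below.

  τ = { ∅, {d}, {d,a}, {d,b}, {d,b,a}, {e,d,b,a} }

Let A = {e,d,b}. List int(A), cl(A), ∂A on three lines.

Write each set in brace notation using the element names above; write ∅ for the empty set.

int(A) = {d,b}
cl(A)  = {e,d,b,a}
∂A     = {e,a}

opens ⊆ A: ∅, {d}, {d,b}; union → int = {d,b}
complement {a}; its interior ∅; cl(A) = X∖∅ = {e,d,b,a}
boundary = {e,d,b,a} ∖ {d,b} = {e,a}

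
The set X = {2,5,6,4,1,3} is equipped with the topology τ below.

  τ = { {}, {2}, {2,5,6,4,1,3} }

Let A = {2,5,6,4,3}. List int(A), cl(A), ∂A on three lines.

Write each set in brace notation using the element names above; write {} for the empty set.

interior: largest open inside A is {2} (from {}, {2})
cl via duality: int({1}) = {}, so X∖{} = {2,5,6,4,1,3}
cl∖int = {5,6,4,1,3}

int(A) = {2}
cl(A)  = {2,5,6,4,1,3}
∂A     = {5,6,4,1,3}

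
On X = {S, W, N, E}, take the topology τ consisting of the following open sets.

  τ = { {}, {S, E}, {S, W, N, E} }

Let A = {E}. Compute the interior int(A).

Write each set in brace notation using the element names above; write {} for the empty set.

{}

U open, U⊆A: {}. int(A) = ⋃ = {}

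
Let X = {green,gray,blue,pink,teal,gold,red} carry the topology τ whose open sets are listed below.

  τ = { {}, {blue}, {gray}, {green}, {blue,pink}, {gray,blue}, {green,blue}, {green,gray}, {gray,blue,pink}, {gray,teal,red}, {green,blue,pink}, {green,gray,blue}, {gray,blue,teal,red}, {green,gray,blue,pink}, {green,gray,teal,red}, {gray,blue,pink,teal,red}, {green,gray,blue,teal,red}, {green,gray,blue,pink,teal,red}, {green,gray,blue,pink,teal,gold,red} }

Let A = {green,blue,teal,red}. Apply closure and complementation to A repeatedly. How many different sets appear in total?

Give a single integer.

10

closure: X∖int(X∖A) = X∖{gray} = {green,blue,pink,teal,gold,red}
Let k=closure and c=complement:
  1. A     = {green,blue,teal,red}
  2. kA    = {green,blue,pink,teal,gold,red}
  3. cA    = {gray,pink,gold}
  4. ckA   = {gray}
  5. kcA   = {gray,pink,teal,gold,red}
  6. kckA  = {gray,teal,gold,red}
  7. ckcA  = {green,blue}
  8. ckckA = {green,blue,pink}
  9. kckcA = {green,blue,pink,gold}
  10. ckckcA = {gray,teal,red}
— saturated at 10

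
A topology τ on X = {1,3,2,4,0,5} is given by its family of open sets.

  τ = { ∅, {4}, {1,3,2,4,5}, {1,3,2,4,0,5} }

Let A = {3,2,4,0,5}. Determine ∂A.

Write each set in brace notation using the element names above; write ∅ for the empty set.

open subsets of A: ∅, {4}; so int(A) = {4}
closure: X∖int(X∖A) = X∖∅ = {1,3,2,4,0,5}
∂A = {1,3,2,4,0,5} minus {4} = {1,3,2,0,5}

{1,3,2,0,5}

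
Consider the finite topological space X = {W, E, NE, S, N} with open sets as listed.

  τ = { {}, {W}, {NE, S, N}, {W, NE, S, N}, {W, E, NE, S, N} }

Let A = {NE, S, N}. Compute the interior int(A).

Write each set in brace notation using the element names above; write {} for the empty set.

interior: largest open inside A is {NE, S, N} (from {}, {NE, S, N})

{NE, S, N}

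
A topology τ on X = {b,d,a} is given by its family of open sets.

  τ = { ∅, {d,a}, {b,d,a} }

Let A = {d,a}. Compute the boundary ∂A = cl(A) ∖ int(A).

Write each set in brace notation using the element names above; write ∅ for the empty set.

interior: largest open inside A is {d,a} (from ∅, {d,a})
cl via duality: int({b}) = ∅, so X∖∅ = {b,d,a}
cl∖int = {b}

{b}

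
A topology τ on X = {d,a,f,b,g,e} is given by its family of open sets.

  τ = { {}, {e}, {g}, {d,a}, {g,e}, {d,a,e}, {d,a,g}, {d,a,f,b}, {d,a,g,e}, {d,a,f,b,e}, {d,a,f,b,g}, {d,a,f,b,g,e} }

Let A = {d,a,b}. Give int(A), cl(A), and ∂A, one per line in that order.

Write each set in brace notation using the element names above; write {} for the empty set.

U open, U⊆A: {}, {d,a}. int(A) = ⋃ = {d,a}
X∖A={f,g,e}, int(X∖A)={g,e}, hence cl(A)={d,a,f,b}
∂A: remove int from cl → {f,b}

int(A) = {d,a}
cl(A)  = {d,a,f,b}
∂A     = {f,b}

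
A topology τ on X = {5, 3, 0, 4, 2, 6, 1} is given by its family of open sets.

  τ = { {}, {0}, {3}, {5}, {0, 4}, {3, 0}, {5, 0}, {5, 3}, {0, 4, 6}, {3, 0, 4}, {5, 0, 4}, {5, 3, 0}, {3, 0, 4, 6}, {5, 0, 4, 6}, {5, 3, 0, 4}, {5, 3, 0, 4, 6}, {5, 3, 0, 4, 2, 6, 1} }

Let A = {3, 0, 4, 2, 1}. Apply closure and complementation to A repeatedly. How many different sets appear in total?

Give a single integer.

8

complement {5, 6}; its interior {5}; cl(A) = X∖{5} = {3, 0, 4, 2, 6, 1}
With k = closure, c = complement:
  1. A     = {3, 0, 4, 2, 1}
  2. kA    = {3, 0, 4, 2, 6, 1}
  3. cA    = {5, 6}
  4. ckA   = {5}
  5. kcA   = {5, 2, 6, 1}
  6. kckA  = {5, 2, 1}
  7. ckcA  = {3, 0, 4}
  8. ckckA = {3, 0, 4, 6}
k, c of each give nothing new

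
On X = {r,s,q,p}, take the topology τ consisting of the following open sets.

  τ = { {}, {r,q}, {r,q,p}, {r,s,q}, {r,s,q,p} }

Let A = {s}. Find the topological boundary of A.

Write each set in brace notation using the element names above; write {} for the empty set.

{s}

interior: largest open inside A is {} (from {})
cl via duality: int({r,q,p}) = {r,q,p}, so X∖{r,q,p} = {s}
cl∖int = {s}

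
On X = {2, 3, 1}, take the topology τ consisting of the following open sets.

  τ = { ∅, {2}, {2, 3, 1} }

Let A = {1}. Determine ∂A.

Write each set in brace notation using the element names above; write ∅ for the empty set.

opens ⊆ A: ∅; union → int = ∅
complement {2, 3}; its interior {2}; cl(A) = X∖{2} = {3, 1}
boundary = {3, 1} ∖ ∅ = {3, 1}

{3, 1}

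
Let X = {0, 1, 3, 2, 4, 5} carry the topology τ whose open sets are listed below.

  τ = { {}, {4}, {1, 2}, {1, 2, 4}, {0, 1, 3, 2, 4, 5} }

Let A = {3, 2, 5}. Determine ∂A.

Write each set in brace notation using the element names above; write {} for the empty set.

interior: largest open inside A is {} (from {})
cl via duality: int({0, 1, 4}) = {4}, so X∖{4} = {0, 1, 3, 2, 5}
cl∖int = {0, 1, 3, 2, 5}

{0, 1, 3, 2, 5}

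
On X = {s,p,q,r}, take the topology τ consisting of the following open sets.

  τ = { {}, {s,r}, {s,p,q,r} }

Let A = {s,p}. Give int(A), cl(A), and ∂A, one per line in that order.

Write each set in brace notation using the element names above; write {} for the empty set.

int(A) = {}
cl(A)  = {s,p,q,r}
∂A     = {s,p,q,r}

opens ⊆ A: {}; union → int = {}
complement {q,r}; its interior {}; cl(A) = X∖{} = {s,p,q,r}
boundary = {s,p,q,r} ∖ {} = {s,p,q,r}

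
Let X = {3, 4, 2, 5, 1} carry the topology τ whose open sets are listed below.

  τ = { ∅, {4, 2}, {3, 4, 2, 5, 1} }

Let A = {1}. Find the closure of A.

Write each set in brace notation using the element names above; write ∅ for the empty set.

X∖A={3, 4, 2, 5}, int(X∖A)={4, 2}, hence cl(A)={3, 5, 1}

{3, 5, 1}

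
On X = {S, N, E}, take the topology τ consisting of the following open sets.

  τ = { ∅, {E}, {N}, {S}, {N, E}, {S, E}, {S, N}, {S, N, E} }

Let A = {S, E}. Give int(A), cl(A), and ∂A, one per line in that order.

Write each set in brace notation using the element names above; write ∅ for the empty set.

int(A) = {S, E}
cl(A)  = {S, E}
∂A     = ∅

open subsets of A: ∅, {S}, {E}, {S, E}; so int(A) = {S, E}
closure: X∖int(X∖A) = X∖{N} = {S, E}
∂A = {S, E} minus {S, E} = ∅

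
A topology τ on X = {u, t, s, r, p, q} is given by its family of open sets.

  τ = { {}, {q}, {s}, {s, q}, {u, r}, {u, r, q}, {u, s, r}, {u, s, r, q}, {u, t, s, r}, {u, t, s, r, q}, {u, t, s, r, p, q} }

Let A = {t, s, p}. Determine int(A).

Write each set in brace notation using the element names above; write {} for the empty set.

{s}

interior: largest open inside A is {s} (from {}, {s})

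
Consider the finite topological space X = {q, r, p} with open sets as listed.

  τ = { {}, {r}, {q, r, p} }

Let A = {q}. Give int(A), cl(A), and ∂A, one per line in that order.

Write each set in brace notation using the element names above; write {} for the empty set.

interior: largest open inside A is {} (from {})
cl via duality: int({r, p}) = {r}, so X∖{r} = {q, p}
cl∖int = {q, p}

int(A) = {}
cl(A)  = {q, p}
∂A     = {q, p}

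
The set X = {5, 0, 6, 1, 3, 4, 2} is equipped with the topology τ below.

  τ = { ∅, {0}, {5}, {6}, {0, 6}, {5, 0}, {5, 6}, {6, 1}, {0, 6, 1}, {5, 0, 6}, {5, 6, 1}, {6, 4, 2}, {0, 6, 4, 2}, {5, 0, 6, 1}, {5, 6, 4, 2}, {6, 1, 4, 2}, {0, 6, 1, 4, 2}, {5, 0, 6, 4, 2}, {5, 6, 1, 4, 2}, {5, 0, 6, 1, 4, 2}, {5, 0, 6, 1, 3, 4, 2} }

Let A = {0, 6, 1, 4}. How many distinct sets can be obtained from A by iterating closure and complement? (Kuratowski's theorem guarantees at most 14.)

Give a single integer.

X∖A={5, 3, 2}, int(X∖A)={5}, hence cl(A)={0, 6, 1, 3, 4, 2}
Orbit (k=closure, c=complement):
  1. A     = {0, 6, 1, 4}
  2. kA    = {0, 6, 1, 3, 4, 2}
  3. cA    = {5, 3, 2}
  4. ckA   = {5}
  5. kcA   = {5, 3, 4, 2}
  6. kckA  = {5, 3}
  7. ckcA  = {0, 6, 1}
  8. ckckA = {0, 6, 1, 4, 2}
(closed under both — stop)

8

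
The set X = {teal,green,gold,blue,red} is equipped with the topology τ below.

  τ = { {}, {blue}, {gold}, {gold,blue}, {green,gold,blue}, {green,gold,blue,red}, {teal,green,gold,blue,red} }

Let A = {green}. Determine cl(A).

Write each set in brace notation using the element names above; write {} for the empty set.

cl via duality: int({teal,gold,blue,red}) = {gold,blue}, so X∖{gold,blue} = {teal,green,red}

{teal,green,red}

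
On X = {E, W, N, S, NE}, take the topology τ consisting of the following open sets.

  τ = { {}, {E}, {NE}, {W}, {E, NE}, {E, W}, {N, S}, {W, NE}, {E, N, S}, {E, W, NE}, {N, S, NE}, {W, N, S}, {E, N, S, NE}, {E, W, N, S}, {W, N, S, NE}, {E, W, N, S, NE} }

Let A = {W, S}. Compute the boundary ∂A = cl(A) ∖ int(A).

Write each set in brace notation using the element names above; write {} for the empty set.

{N, S}

opens ⊆ A: {}, {W}; union → int = {W}
complement {E, N, NE}; its interior {E, NE}; cl(A) = X∖{E, NE} = {W, N, S}
boundary = {W, N, S} ∖ {W} = {N, S}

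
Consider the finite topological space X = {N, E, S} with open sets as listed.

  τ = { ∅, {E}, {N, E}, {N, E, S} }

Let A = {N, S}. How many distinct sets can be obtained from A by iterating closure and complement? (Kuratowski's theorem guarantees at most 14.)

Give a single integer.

cl via duality: int({E}) = {E}, so X∖{E} = {N, S}
Write k for closure, c for complement:
  1. A     = {N, S}
  2. cA    = {E}
  3. kcA   = {N, E, S}
  4. ckcA  = ∅
applying k or c yields no new set

4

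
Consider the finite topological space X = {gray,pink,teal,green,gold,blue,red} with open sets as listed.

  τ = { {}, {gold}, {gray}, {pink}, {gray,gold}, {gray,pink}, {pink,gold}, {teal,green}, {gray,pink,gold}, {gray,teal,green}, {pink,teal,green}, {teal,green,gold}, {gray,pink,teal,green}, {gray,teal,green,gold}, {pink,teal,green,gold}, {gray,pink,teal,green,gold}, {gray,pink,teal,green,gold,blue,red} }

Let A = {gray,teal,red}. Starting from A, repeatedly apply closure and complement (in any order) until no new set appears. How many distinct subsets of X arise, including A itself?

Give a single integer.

10

X∖A={pink,green,gold,blue}, int(X∖A)={pink,gold}, hence cl(A)={gray,teal,green,blue,red}
Orbit (k=closure, c=complement):
  1. A     = {gray,teal,red}
  2. kA    = {gray,teal,green,blue,red}
  3. cA    = {pink,green,gold,blue}
  4. ckA   = {pink,gold}
  5. kcA   = {pink,teal,green,gold,blue,red}
  6. kckA  = {pink,gold,blue,red}
  7. ckcA  = {gray}
  8. ckckA = {gray,teal,green}
  9. kckcA = {gray,blue,red}
  10. ckckcA = {pink,teal,green,gold}
(closed under both — stop)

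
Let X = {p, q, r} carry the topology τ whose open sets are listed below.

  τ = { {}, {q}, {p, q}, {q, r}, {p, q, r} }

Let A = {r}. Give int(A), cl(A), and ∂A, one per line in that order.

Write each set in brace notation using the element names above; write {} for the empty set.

int(A) = {}
cl(A)  = {r}
∂A     = {r}

opens ⊆ A: {}; union → int = {}
complement {p, q}; its interior {p, q}; cl(A) = X∖{p, q} = {r}
boundary = {r} ∖ {} = {r}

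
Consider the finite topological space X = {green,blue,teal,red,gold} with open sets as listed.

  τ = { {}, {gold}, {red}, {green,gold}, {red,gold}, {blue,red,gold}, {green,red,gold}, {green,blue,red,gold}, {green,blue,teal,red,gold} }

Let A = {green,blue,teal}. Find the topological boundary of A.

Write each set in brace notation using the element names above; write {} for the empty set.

{green,blue,teal}

opens ⊆ A: {}; union → int = {}
complement {red,gold}; its interior {red,gold}; cl(A) = X∖{red,gold} = {green,blue,teal}
boundary = {green,blue,teal} ∖ {} = {green,blue,teal}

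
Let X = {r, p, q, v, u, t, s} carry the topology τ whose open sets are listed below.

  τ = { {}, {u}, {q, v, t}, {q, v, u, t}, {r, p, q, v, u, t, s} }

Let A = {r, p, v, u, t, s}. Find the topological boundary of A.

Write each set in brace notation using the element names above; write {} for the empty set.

opens ⊆ A: {}, {u}; union → int = {u}
complement {q}; its interior {}; cl(A) = X∖{} = {r, p, q, v, u, t, s}
boundary = {r, p, q, v, u, t, s} ∖ {u} = {r, p, q, v, t, s}

{r, p, q, v, t, s}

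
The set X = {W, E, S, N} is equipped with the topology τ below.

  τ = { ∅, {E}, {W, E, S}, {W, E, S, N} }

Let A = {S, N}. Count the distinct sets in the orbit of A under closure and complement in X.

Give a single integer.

X∖A={W, E}, int(X∖A)={E}, hence cl(A)={W, S, N}
Orbit (k=closure, c=complement):
  1. A     = {S, N}
  2. kA    = {W, S, N}
  3. cA    = {W, E}
  4. ckA   = {E}
  5. kcA   = {W, E, S, N}
  6. ckcA  = ∅
(closed under both — stop)

6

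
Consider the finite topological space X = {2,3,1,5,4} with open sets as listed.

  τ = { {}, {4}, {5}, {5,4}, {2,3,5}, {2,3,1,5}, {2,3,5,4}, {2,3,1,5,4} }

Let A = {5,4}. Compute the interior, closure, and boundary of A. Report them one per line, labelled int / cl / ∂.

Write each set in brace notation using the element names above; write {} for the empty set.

int(A) = {5,4}
cl(A)  = {2,3,1,5,4}
∂A     = {2,3,1}

open subsets of A: {}, {4}, {5}, {5,4}; so int(A) = {5,4}
closure: X∖int(X∖A) = X∖{} = {2,3,1,5,4}
∂A = {2,3,1,5,4} minus {5,4} = {2,3,1}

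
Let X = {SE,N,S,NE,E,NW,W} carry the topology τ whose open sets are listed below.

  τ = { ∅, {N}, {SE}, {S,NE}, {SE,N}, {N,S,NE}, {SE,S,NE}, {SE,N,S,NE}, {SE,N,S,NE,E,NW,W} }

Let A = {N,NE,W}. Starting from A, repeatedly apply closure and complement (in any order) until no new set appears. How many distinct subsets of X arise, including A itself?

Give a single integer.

10

cl via duality: int({SE,S,E,NW}) = {SE}, so X∖{SE} = {N,S,NE,E,NW,W}
Write k for closure, c for complement:
  1. A     = {N,NE,W}
  2. kA    = {N,S,NE,E,NW,W}
  3. cA    = {SE,S,E,NW}
  4. ckA   = {SE}
  5. kcA   = {SE,S,NE,E,NW,W}
  6. kckA  = {SE,E,NW,W}
  7. ckcA  = {N}
  8. ckckA = {N,S,NE}
  9. kckcA = {N,E,NW,W}
  10. ckckcA = {SE,S,NE}
applying k or c yields no new set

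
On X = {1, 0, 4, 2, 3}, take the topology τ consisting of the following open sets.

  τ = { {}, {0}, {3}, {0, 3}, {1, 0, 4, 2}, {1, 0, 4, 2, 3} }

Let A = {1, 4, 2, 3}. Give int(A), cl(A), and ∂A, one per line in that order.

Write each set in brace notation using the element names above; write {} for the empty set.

interior: largest open inside A is {3} (from {}, {3})
cl via duality: int({0}) = {0}, so X∖{0} = {1, 4, 2, 3}
cl∖int = {1, 4, 2}

int(A) = {3}
cl(A)  = {1, 4, 2, 3}
∂A     = {1, 4, 2}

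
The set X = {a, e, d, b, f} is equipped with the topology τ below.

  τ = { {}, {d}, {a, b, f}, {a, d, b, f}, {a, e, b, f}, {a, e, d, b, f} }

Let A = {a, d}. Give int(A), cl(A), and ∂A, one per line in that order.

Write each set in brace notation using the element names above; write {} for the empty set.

int(A) = {d}
cl(A)  = {a, e, d, b, f}
∂A     = {a, e, b, f}

U open, U⊆A: {}, {d}. int(A) = ⋃ = {d}
X∖A={e, b, f}, int(X∖A)={}, hence cl(A)={a, e, d, b, f}
∂A: remove int from cl → {a, e, b, f}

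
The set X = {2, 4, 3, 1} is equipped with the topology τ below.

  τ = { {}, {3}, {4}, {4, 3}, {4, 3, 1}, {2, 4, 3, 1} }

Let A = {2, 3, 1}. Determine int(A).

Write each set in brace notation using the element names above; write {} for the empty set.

{3}

U open, U⊆A: {}, {3}. int(A) = ⋃ = {3}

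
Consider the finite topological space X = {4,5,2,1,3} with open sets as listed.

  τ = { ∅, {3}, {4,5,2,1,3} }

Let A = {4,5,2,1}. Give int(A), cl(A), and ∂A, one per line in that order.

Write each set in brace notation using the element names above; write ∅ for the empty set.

int(A) = ∅
cl(A)  = {4,5,2,1}
∂A     = {4,5,2,1}

U open, U⊆A: ∅. int(A) = ⋃ = ∅
X∖A={3}, int(X∖A)={3}, hence cl(A)={4,5,2,1}
∂A: remove int from cl → {4,5,2,1}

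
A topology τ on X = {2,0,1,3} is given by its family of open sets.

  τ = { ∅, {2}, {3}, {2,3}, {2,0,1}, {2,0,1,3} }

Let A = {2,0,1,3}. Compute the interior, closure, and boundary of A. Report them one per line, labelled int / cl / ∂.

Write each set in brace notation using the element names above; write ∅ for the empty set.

int(A) = {2,0,1,3}
cl(A)  = {2,0,1,3}
∂A     = ∅

open subsets of A: ∅, {2}, {3}, {2,3}, {2,0,1}, {2,0,1,3}; so int(A) = {2,0,1,3}
closure: X∖int(X∖A) = X∖∅ = {2,0,1,3}
∂A = {2,0,1,3} minus {2,0,1,3} = ∅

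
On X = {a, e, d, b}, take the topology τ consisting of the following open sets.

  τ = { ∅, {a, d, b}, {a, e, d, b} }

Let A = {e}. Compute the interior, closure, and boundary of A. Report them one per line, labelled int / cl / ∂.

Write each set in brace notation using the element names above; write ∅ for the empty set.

int(A) = ∅
cl(A)  = {e}
∂A     = {e}

U open, U⊆A: ∅. int(A) = ⋃ = ∅
X∖A={a, d, b}, int(X∖A)={a, d, b}, hence cl(A)={e}
∂A: remove int from cl → {e}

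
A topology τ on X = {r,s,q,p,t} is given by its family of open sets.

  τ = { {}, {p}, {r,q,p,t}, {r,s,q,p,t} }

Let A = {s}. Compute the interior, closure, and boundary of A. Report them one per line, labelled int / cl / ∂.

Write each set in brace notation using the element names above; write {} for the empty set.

open subsets of A: {}; so int(A) = {}
closure: X∖int(X∖A) = X∖{r,q,p,t} = {s}
∂A = {s} minus {} = {s}

int(A) = {}
cl(A)  = {s}
∂A     = {s}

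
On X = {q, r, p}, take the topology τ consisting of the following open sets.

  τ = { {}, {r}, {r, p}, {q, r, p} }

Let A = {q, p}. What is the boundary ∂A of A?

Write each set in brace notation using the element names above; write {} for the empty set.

{q, p}

U open, U⊆A: {}. int(A) = ⋃ = {}
X∖A={r}, int(X∖A)={r}, hence cl(A)={q, p}
∂A: remove int from cl → {q, p}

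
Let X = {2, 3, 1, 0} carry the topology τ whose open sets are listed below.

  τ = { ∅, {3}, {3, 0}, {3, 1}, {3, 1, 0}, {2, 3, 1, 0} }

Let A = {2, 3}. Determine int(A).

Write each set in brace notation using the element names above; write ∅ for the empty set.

interior: largest open inside A is {3} (from ∅, {3})

{3}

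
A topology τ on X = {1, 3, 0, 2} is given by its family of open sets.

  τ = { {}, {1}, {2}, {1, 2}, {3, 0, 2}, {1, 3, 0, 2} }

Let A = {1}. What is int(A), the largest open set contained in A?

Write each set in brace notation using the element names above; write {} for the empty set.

U open, U⊆A: {}, {1}. int(A) = ⋃ = {1}

{1}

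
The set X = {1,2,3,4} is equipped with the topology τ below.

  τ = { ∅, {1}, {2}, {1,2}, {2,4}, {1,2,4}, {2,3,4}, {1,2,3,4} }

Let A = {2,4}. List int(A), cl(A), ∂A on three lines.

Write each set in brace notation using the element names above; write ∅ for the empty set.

int(A) = {2,4}
cl(A)  = {2,3,4}
∂A     = {3}

open subsets of A: ∅, {2}, {2,4}; so int(A) = {2,4}
closure: X∖int(X∖A) = X∖{1} = {2,3,4}
∂A = {2,3,4} minus {2,4} = {3}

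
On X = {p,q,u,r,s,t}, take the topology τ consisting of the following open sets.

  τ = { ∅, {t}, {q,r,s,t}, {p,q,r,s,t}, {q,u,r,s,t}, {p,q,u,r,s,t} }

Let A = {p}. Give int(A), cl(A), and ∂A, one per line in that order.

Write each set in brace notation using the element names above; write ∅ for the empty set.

int(A) = ∅
cl(A)  = {p}
∂A     = {p}

opens ⊆ A: ∅; union → int = ∅
complement {q,u,r,s,t}; its interior {q,u,r,s,t}; cl(A) = X∖{q,u,r,s,t} = {p}
boundary = {p} ∖ ∅ = {p}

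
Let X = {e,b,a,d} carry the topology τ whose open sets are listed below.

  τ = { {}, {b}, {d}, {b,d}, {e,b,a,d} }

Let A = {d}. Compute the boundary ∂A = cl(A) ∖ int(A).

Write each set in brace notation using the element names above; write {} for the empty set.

{e,a}

opens ⊆ A: {}, {d}; union → int = {d}
complement {e,b,a}; its interior {b}; cl(A) = X∖{b} = {e,a,d}
boundary = {e,a,d} ∖ {d} = {e,a}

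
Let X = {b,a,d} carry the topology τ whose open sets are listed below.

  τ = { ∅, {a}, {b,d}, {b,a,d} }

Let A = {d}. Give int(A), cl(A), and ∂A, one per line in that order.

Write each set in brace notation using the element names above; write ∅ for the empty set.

open subsets of A: ∅; so int(A) = ∅
closure: X∖int(X∖A) = X∖{a} = {b,d}
∂A = {b,d} minus ∅ = {b,d}

int(A) = ∅
cl(A)  = {b,d}
∂A     = {b,d}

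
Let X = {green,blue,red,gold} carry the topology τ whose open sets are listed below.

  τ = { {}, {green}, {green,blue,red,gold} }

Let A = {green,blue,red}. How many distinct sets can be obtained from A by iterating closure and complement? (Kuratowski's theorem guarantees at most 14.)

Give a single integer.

complement {gold}; its interior {}; cl(A) = X∖{} = {green,blue,red,gold}
With k = closure, c = complement:
  1. A     = {green,blue,red}
  2. kA    = {green,blue,red,gold}
  3. cA    = {gold}
  4. ckA   = {}
  5. kcA   = {blue,red,gold}
  6. ckcA  = {green}
k, c of each give nothing new

6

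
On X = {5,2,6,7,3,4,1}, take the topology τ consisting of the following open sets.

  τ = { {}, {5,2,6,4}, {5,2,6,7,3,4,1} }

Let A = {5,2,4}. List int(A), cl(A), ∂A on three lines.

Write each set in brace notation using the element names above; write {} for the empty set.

opens ⊆ A: {}; union → int = {}
complement {6,7,3,1}; its interior {}; cl(A) = X∖{} = {5,2,6,7,3,4,1}
boundary = {5,2,6,7,3,4,1} ∖ {} = {5,2,6,7,3,4,1}

int(A) = {}
cl(A)  = {5,2,6,7,3,4,1}
∂A     = {5,2,6,7,3,4,1}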